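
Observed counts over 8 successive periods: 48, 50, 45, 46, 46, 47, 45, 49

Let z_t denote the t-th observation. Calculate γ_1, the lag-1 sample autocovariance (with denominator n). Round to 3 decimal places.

Mean z̄ = (48 + 50 + 45 + 46 + 46 + 47 + 45 + 49)/8 = 47.0000
Σ_{t=1}^{7}(z_t−z̄)(z_{t+1}−z̄) = -4.0000
γ_1 = -4.0000 / 8 = -0.500

-0.500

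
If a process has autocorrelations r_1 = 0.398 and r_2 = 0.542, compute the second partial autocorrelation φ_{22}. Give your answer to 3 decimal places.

0.456

φ_{22} = (r_2 − r_1²) / (1 − r_1²)
r_1² = (0.398)² = 0.158404
Numerator = 0.542 − 0.1584 = 0.3836; denominator = 1 − 0.1584 = 0.8416
φ_{22} = 0.3836 / 0.8416 = 0.456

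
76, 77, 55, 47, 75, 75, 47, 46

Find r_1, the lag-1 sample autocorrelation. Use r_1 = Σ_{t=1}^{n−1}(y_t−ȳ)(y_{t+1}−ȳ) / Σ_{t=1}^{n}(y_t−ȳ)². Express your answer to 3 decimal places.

Mean ȳ = (76 + 77 + 55 + 47 + 75 + 75 + 47 + 46)/8 = 62.2500
Σ(y_t−ȳ)(y_{t+1}−ȳ) = (202.8125) + (-106.9375) + (110.5625) + (-194.4375) + (162.5625) + (-194.4375) + (247.8125) = 227.9375
Denominator Σ(y_t−ȳ)² = 1513.5000
r_1 = 227.9375 / 1513.5000 = 0.151

0.151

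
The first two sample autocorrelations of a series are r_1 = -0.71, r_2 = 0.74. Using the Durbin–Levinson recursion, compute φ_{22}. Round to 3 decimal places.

φ_{22} = (r_2 − r_1²) / (1 − r_1²)
r_1² = (-0.71)² = 0.5041
Numerator = 0.74 − 0.5041 = 0.2359; denominator = 1 − 0.5041 = 0.4959
φ_{22} = 0.2359 / 0.4959 = 0.476

0.476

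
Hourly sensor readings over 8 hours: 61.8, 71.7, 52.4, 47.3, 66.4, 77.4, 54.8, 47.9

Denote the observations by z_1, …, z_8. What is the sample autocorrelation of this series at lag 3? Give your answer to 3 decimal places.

-0.105

Mean z̄ = (61.8 + 71.7 + 52.4 + 47.3 + 66.4 + 77.4 + 54.8 + 47.9)/8 = 59.9625
Deviations from mean: 1.8375, 11.7375, -7.5625, -12.6625, 6.4375, 17.4375, -5.1625, -12.0625
Σ(z_t−z̄)(z_{t+3}−z̄) = (-23.2673) + (75.5602) + (-131.8711) + (65.3702) + (-77.6523) = -91.8605
Denominator Σ(z_t−z̄)² = 876.3388
r_3 = -91.8605 / 876.3388 = -0.105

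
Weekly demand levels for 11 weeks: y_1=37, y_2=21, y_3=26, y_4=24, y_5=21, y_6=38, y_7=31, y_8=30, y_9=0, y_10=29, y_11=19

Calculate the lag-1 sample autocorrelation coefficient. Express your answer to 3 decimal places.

-0.223

Mean ȳ = (37 + 21 + 26 + 24 + 21 + 38 + 31 + 30 + 0 + 29 + 19)/11 = 25.0909
Numerator Σ_{t=1}^{10}(y_t−ȳ)(y_{t+1}−ȳ) = -241.5537
Denominator Σ(y_t−ȳ)² = 1084.9091
r_1 = -241.5537 / 1084.9091 = -0.223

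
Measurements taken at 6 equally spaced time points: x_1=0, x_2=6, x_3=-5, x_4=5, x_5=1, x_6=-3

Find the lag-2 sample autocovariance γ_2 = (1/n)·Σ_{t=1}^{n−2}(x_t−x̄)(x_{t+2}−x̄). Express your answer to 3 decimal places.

1.519

Mean x̄ = (0 + 6 − 5 + 5 + 1 − 3)/6 = 0.6667
Σ_{t=1}^{4}(x_t−x̄)(x_{t+2}−x̄) = 9.1111
γ_2 = 9.1111 / 6 = 1.519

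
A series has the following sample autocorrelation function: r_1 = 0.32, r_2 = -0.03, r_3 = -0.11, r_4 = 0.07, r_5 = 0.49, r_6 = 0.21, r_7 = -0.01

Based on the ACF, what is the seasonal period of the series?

The largest autocorrelation is r_5 = 0.49; the remaining lags stay at or below 0.32.
The dominant spike at lag 5 indicates a seasonal period of 5.

5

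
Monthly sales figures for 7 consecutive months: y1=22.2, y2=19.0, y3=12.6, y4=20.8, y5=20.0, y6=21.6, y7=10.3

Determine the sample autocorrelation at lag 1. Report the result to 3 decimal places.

Mean ȳ = (22.2 + 19.0 + 12.6 + 20.8 + 20.0 + 21.6 + 10.3)/7 = 18.0714
Σ(y_t−ȳ)(y_{t+1}−ȳ) = (3.8337) + (-5.0806) + (-14.9292) + (5.2622) + (6.8051) + (-27.4220) = -31.5308
Denominator Σ(y_t−ȳ)² = 131.8543
r_1 = -31.5308 / 131.8543 = -0.239

-0.239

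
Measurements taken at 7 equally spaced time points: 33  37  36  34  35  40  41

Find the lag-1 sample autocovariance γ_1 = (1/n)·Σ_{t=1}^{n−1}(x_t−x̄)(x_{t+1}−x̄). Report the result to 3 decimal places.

1.933

Mean x̄ = (33 + 37 + 36 + 34 + 35 + 40 + 41)/7 = 36.5714
Deviations: -3.5714, 0.4286, -0.5714, -2.5714, -1.5714, 3.4286, 4.4286
Σ_{t=1}^{6}(x_t−x̄)(x_{t+1}−x̄) = 13.5306
γ_1 = 13.5306 / 7 = 1.933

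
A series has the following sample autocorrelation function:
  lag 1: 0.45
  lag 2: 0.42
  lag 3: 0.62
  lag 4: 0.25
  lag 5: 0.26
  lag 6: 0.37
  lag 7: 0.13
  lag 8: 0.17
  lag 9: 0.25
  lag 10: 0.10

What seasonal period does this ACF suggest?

The largest autocorrelation is r_3 = 0.62; the remaining lags stay at or below 0.45. The elevated value at lag 1 (0.45), dropping to 0.42 at lag 2, reflects decaying short-term dependence rather than seasonality.
The dominant spike at lag 3 indicates a seasonal period of 3.

3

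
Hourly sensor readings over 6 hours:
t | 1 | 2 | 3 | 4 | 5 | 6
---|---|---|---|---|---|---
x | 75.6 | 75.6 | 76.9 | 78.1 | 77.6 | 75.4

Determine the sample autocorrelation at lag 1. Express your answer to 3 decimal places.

Mean x̄ = (75.6 + 75.6 + 76.9 + 78.1 + 77.6 + 75.4)/6 = 76.5333
Deviations from mean: -0.9333, -0.9333, 0.3667, 1.5667, 1.0667, -1.1333
Σ(x_t−x̄)(x_{t+1}−x̄) = (0.8711) + (-0.3422) + (0.5744) + (1.6711) + (-1.2089) = 1.5656
Denominator Σ(x_t−x̄)² = 6.7533
r_1 = 1.5656 / 6.7533 = 0.232

0.232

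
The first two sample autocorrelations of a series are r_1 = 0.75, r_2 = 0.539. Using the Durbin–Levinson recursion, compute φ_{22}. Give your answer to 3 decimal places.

-0.054

φ_{22} = (r_2 − r_1²) / (1 − r_1²)
r_1² = (0.75)² = 0.5625
Numerator = 0.539 − 0.5625 = -0.0235; denominator = 1 − 0.5625 = 0.4375
φ_{22} = -0.0235 / 0.4375 = -0.054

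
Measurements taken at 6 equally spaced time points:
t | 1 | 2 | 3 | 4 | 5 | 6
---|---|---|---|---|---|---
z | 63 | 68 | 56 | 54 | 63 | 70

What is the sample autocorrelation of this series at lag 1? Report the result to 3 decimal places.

Mean z̄ = (63 + 68 + 56 + 54 + 63 + 70)/6 = 62.3333
Deviations from mean: 0.6667, 5.6667, -6.3333, -8.3333, 0.6667, 7.6667
Σ(z_t−z̄)(z_{t+1}−z̄) = (3.7778) + (-35.8889) + (52.7778) + (-5.5556) + (5.1111) = 20.2222
Denominator Σ(z_t−z̄)² = 201.3333
r_1 = 20.2222 / 201.3333 = 0.100

0.100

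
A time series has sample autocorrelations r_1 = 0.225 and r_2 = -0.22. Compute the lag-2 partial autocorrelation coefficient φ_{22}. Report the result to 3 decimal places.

-0.285

φ_{22} = (r_2 − r_1²) / (1 − r_1²)
r_1² = (0.225)² = 0.050625
Numerator = -0.22 − 0.0506 = -0.2706; denominator = 1 − 0.0506 = 0.9494
φ_{22} = -0.2706 / 0.9494 = -0.285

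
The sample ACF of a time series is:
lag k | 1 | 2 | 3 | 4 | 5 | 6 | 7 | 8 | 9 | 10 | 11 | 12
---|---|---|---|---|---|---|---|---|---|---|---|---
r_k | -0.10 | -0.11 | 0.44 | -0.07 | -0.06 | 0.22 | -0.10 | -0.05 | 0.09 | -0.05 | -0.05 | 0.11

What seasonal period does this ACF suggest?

3

The largest autocorrelation is r_3 = 0.44, with a weaker echo at lag 6 (0.22); the remaining lags stay at or below 0.11.
The dominant spike at lag 3 indicates a seasonal period of 3.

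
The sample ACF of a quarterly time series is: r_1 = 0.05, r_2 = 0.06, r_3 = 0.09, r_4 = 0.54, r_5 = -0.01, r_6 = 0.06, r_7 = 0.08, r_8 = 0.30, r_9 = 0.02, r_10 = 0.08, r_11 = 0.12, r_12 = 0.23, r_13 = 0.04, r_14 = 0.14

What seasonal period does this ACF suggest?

4

The largest autocorrelation is r_4 = 0.54, with weaker echoes at lags 8 (0.30) and 12 (0.23); the remaining lags stay at or below 0.14.
The dominant spike at lag 4 indicates a seasonal period of 4.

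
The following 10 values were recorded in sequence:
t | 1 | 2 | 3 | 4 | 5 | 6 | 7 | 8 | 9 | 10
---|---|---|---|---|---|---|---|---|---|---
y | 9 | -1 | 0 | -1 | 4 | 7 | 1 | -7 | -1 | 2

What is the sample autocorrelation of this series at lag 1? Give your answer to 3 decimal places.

Mean ȳ = (9 − 1 + 0 − 1 + 4 + 7 + 1 − 7 − 1 + 2)/10 = 1.3000
Numerator Σ_{t=1}^{9}(y_t−ȳ)(y_{t+1}−ȳ) = 15.7100
Denominator Σ(y_t−ȳ)² = 186.1000
r_1 = 15.7100 / 186.1000 = 0.084

0.084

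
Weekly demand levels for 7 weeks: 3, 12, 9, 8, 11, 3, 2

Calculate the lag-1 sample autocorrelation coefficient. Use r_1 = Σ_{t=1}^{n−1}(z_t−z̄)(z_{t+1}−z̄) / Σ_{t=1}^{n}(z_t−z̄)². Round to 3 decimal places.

Mean z̄ = (3 + 12 + 9 + 8 + 11 + 3 + 2)/7 = 6.8571
Deviations from mean: -3.8571, 5.1429, 2.1429, 1.1429, 4.1429, -3.8571, -4.8571
Σ(z_t−z̄)(z_{t+1}−z̄) = (-19.8367) + (11.0204) + (2.4490) + (4.7347) + (-15.9796) + (18.7347) = 1.1224
Denominator Σ(z_t−z̄)² = 102.8571
r_1 = 1.1224 / 102.8571 = 0.011

0.011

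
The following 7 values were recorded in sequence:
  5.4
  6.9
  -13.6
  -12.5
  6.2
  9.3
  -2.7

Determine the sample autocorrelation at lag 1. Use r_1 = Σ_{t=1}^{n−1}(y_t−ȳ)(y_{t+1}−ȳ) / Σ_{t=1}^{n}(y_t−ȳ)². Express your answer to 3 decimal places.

Mean ȳ = (5.4 + 6.9 − 13.6 − 12.5 + 6.2 + 9.3 − 2.7)/7 = -0.1429
Deviations from mean: 5.5429, 7.0429, -13.4571, -12.3571, 6.3429, 9.4429, -2.5571
Numerator Σ_{t=1}^{6}(y_t−ȳ)(y_{t+1}−ȳ) = 67.9210
Denominator Σ(y_t−ȳ)² = 550.0571
r_1 = 67.9210 / 550.0571 = 0.123

0.123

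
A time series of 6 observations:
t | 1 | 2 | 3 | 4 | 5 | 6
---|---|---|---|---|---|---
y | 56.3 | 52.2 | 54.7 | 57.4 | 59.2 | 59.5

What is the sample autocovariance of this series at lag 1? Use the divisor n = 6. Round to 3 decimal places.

Mean ȳ = (56.3 + 52.2 + 54.7 + 57.4 + 59.2 + 59.5)/6 = 56.5500
Deviations: -0.2500, -4.3500, -1.8500, 0.8500, 2.6500, 2.9500
Σ_{t=1}^{5}(y_t−ȳ)(y_{t+1}−ȳ) = 17.6325
γ_1 = 17.6325 / 6 = 2.939

2.939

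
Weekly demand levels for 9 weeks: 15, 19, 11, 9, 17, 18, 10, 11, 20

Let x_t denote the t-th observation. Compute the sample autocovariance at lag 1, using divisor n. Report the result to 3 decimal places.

-2.096

Mean x̄ = (15 + 19 + 11 + 9 + 17 + 18 + 10 + 11 + 20)/9 = 14.4444
Σ_{t=1}^{8}(x_t−x̄)(x_{t+1}−x̄) = -18.8642
γ_1 = -18.8642 / 9 = -2.096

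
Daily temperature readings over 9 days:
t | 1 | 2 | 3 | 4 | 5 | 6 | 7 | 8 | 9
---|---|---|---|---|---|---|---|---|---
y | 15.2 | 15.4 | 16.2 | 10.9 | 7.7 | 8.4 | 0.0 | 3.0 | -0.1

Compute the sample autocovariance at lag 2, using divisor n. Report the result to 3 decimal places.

Mean ȳ = (15.2 + 15.4 + 16.2 + 10.9 + 7.7 + 8.4 + 0.0 + 3.0 − 0.1)/9 = 8.5222
Σ_{t=1}^{7}(y_t−ȳ)(y_{t+2}−ȳ) = 142.1835
γ_2 = 142.1835 / 9 = 15.798

15.798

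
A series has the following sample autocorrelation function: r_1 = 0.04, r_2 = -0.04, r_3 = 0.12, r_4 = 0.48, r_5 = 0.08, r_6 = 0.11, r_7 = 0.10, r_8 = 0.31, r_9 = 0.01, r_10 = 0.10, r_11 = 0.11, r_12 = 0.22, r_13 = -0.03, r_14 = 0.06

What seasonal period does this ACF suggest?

The largest autocorrelation is r_4 = 0.48, with weaker echoes at lags 8 (0.31) and 12 (0.22); the remaining lags stay at or below 0.12.
The dominant spike at lag 4 indicates a seasonal period of 4.

4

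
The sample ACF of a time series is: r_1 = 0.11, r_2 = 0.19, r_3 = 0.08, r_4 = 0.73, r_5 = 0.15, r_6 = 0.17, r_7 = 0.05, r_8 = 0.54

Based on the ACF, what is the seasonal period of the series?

The largest autocorrelation is r_4 = 0.73, with a weaker echo at lag 8 (0.54); the remaining lags stay at or below 0.19.
The dominant spike at lag 4 indicates a seasonal period of 4.

4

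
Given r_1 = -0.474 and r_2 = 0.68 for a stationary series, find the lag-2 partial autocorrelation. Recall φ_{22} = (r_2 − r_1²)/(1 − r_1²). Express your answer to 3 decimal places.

φ_{22} = (r_2 − r_1²) / (1 − r_1²)
r_1² = (-0.474)² = 0.224676
Numerator = 0.68 − 0.2247 = 0.4553; denominator = 1 − 0.2247 = 0.7753
φ_{22} = 0.4553 / 0.7753 = 0.587

0.587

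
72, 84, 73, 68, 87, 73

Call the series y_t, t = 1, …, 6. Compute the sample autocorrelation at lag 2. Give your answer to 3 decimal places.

-0.209

Mean ȳ = (72 + 84 + 73 + 68 + 87 + 73)/6 = 76.1667
Deviations from mean: -4.1667, 7.8333, -3.1667, -8.1667, 10.8333, -3.1667
Numerator Σ_{t=1}^{4}(y_t−ȳ)(y_{t+2}−ȳ) = -59.2222
Denominator Σ(y_t−ȳ)² = 282.8333
r_2 = -59.2222 / 282.8333 = -0.209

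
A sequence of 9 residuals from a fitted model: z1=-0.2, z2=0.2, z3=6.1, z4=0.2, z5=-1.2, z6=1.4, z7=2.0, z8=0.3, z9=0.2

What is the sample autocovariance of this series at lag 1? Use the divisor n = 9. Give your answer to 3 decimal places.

-0.673

Mean z̄ = (-0.2 + 0.2 + 6.1 + 0.2 − 1.2 + 1.4 + 2.0 + 0.3 + 0.2)/9 = 1.0000
Σ_{t=1}^{8}(z_t−z̄)(z_{t+1}−z̄) = -6.0600
γ_1 = -6.0600 / 9 = -0.673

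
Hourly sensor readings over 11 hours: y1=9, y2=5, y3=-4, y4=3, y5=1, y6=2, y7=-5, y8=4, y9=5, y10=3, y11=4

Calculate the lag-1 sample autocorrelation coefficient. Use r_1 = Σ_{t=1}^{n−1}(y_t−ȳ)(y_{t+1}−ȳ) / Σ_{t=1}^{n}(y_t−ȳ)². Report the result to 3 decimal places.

-0.034

Mean ȳ = (9 + 5 − 4 + 3 + 1 + 2 − 5 + 4 + 5 + 3 + 4)/11 = 2.4545
Numerator Σ_{t=1}^{10}(y_t−ȳ)(y_{t+1}−ȳ) = -5.3884
Denominator Σ(y_t−ȳ)² = 160.7273
r_1 = -5.3884 / 160.7273 = -0.034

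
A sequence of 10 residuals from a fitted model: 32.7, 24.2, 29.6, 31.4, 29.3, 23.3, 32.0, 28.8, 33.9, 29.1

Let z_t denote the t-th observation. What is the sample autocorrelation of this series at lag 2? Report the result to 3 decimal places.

-0.062

Mean z̄ = (32.7 + 24.2 + 29.6 + 31.4 + 29.3 + 23.3 + 32.0 + 28.8 + 33.9 + 29.1)/10 = 29.4300
Numerator Σ_{t=1}^{8}(z_t−z̄)(z_{t+2}−z̄) = -6.6218
Denominator Σ(z_t−z̄)² = 106.6410
r_2 = -6.6218 / 106.6410 = -0.062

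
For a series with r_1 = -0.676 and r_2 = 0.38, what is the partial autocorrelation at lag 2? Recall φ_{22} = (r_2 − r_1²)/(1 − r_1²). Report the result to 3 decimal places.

φ_{22} = (r_2 − r_1²) / (1 − r_1²)
r_1² = (-0.676)² = 0.456976
Numerator = 0.38 − 0.4570 = -0.0770; denominator = 1 − 0.4570 = 0.5430
φ_{22} = -0.0770 / 0.5430 = -0.142

-0.142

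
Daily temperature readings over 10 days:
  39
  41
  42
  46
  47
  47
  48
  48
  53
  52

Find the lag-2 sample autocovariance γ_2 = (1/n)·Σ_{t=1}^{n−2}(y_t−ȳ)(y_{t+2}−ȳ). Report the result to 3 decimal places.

Mean ȳ = (39 + 41 + 42 + 46 + 47 + 47 + 48 + 48 + 53 + 52)/10 = 46.3000
Σ_{t=1}^{8}(y_t−ȳ)(y_{t+2}−ȳ) = 53.2200
γ_2 = 53.2200 / 10 = 5.322

5.322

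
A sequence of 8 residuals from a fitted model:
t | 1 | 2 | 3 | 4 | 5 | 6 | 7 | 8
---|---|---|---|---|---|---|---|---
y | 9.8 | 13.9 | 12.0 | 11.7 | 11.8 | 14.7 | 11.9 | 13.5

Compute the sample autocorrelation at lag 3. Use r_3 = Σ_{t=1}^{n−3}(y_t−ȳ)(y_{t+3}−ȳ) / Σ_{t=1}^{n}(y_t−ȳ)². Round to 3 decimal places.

Mean ȳ = (9.8 + 13.9 + 12.0 + 11.7 + 11.8 + 14.7 + 11.9 + 13.5)/8 = 12.4125
Deviations from mean: -2.6125, 1.4875, -0.4125, -0.7125, -0.6125, 2.2875, -0.5125, 1.0875
Σ(y_t−ȳ)(y_{t+3}−ȳ) = (1.8614) + (-0.9111) + (-0.9436) + (0.3652) + (-0.6661) = -0.2942
Denominator Σ(y_t−ȳ)² = 16.7688
r_3 = -0.2942 / 16.7688 = -0.018

-0.018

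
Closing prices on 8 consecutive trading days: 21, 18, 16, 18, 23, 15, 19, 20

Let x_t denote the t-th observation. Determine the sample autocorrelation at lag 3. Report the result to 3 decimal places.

Mean x̄ = (21 + 18 + 16 + 18 + 23 + 15 + 19 + 20)/8 = 18.7500
Deviations from mean: 2.2500, -0.7500, -2.7500, -0.7500, 4.2500, -3.7500, 0.2500, 1.2500
Numerator Σ_{t=1}^{5}(x_t−x̄)(x_{t+3}−x̄) = 10.5625
Denominator Σ(x_t−x̄)² = 47.5000
r_3 = 10.5625 / 47.5000 = 0.222

0.222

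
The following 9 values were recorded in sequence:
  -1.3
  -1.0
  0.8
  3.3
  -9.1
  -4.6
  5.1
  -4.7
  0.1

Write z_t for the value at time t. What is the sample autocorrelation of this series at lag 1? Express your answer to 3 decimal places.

Mean z̄ = (-1.3 − 1.0 + 0.8 + 3.3 − 9.1 − 4.6 + 5.1 − 4.7 + 0.1)/9 = -1.2667
Numerator Σ_{t=1}^{8}(z_t−z̄)(z_{t+1}−z̄) = -47.4544
Denominator Σ(z_t−z̄)² = 151.8600
r_1 = -47.4544 / 151.8600 = -0.312

-0.312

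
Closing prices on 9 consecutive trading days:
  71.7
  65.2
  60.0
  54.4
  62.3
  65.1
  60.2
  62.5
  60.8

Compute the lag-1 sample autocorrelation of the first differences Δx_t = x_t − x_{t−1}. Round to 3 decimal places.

First differences Δx: -6.5, -5.2, -5.6, 7.9, 2.8, -4.9, 2.3, -1.7
Mean of differences = -1.3625
Numerator Σ(Δx_t−Δx̄)(Δx_{t+1}−Δx̄) = 6.3648
Denominator Σ(Δx_t−Δx̄)² = 188.2388
r_1(Δx) = 6.3648 / 188.2388 = 0.034

0.034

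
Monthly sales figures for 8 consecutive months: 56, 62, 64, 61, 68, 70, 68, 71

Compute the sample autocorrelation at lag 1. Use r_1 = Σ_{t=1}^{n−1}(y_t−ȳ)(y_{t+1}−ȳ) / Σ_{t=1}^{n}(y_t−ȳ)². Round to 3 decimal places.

0.376

Mean ȳ = (56 + 62 + 64 + 61 + 68 + 70 + 68 + 71)/8 = 65.0000
Deviations from mean: -9.0000, -3.0000, -1.0000, -4.0000, 3.0000, 5.0000, 3.0000, 6.0000
Numerator Σ_{t=1}^{7}(y_t−ȳ)(y_{t+1}−ȳ) = 70.0000
Denominator Σ(y_t−ȳ)² = 186.0000
r_1 = 70.0000 / 186.0000 = 0.376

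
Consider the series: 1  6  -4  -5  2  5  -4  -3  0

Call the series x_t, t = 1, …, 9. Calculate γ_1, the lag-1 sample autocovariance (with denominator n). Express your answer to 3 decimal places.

Mean x̄ = (1 + 6 − 4 − 5 + 2 + 5 − 4 − 3 + 0)/9 = -0.2222
Σ_{t=1}^{8}(x_t−x̄)(x_{t+1}−x̄) = -6.7160
γ_1 = -6.7160 / 9 = -0.746

-0.746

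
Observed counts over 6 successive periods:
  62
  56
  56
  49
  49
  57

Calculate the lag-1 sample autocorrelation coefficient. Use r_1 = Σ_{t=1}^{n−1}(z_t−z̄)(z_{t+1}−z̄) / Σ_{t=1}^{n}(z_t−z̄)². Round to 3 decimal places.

0.192

Mean z̄ = (62 + 56 + 56 + 49 + 49 + 57)/6 = 54.8333
Σ(z_t−z̄)(z_{t+1}−z̄) = (8.3611) + (1.3611) + (-6.8056) + (34.0278) + (-12.6389) = 24.3056
Denominator Σ(z_t−z̄)² = 126.8333
r_1 = 24.3056 / 126.8333 = 0.192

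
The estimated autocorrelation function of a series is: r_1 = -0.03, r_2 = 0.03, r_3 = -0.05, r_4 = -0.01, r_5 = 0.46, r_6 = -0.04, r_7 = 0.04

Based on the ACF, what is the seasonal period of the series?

The largest autocorrelation is r_5 = 0.46; the remaining lags stay at or below 0.04.
The dominant spike at lag 5 indicates a seasonal period of 5.

5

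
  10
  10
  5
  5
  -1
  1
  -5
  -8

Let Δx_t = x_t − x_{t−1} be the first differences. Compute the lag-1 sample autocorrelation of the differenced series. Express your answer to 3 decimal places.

First differences Δx: 0, -5, 0, -6, 2, -6, -3
Mean of differences = -2.5714
Numerator Σ(Δx_t−Δx̄)(Δx_{t+1}−Δx̄) = -51.1837
Denominator Σ(Δx_t−Δx̄)² = 63.7143
r_1(Δx) = -51.1837 / 63.7143 = -0.803

-0.803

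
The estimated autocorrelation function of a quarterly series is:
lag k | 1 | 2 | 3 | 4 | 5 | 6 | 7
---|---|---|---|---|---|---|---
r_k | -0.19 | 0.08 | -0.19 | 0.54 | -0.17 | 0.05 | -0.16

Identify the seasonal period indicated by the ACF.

The largest autocorrelation is r_4 = 0.54; the remaining lags stay at or below 0.08.
The dominant spike at lag 4 indicates a seasonal period of 4.

4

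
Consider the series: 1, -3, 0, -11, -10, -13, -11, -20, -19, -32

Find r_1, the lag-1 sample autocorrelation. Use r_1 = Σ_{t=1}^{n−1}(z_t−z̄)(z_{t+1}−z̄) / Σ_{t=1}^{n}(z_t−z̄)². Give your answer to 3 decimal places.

Mean z̄ = (1 − 3 + 0 − 11 − 10 − 13 − 11 − 20 − 19 − 32)/10 = -11.8000
Numerator Σ_{t=1}^{9}(z_t−z̄)(z_{t+1}−z̄) = 422.1600
Denominator Σ(z_t−z̄)² = 913.6000
r_1 = 422.1600 / 913.6000 = 0.462

0.462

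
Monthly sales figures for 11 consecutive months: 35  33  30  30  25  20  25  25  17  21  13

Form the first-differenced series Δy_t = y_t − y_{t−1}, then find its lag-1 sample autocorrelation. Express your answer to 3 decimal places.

-0.486

First differences Δy: -2, -3, 0, -5, -5, 5, 0, -8, 4, -8
Mean of differences = -2.2000
Numerator Σ(Δy_t−Δȳ)(Δy_{t+1}−Δȳ) = -89.2400
Denominator Σ(Δy_t−Δȳ)² = 183.6000
r_1(Δy) = -89.2400 / 183.6000 = -0.486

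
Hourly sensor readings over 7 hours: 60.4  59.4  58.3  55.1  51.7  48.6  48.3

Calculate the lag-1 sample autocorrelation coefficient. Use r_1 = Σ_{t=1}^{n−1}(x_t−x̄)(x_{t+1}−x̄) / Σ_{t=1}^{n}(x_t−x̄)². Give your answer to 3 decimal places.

0.654

Mean x̄ = (60.4 + 59.4 + 58.3 + 55.1 + 51.7 + 48.6 + 48.3)/7 = 54.5429
Deviations from mean: 5.8571, 4.8571, 3.7571, 0.5571, -2.8429, -5.9429, -6.2429
Σ(x_t−x̄)(x_{t+1}−x̄) = (28.4490) + (18.2490) + (2.0933) + (-1.5839) + (16.8947) + (37.1004) = 101.2024
Denominator Σ(x_t−x̄)² = 154.6971
r_1 = 101.2024 / 154.6971 = 0.654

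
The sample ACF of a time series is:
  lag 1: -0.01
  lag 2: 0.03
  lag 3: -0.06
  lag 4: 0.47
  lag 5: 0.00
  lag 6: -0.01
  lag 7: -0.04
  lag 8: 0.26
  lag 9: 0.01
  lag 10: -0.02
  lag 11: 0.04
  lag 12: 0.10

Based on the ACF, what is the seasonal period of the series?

4

The largest autocorrelation is r_4 = 0.47, with a weaker echo at lag 8 (0.26); the remaining lags stay at or below 0.10.
The dominant spike at lag 4 indicates a seasonal period of 4.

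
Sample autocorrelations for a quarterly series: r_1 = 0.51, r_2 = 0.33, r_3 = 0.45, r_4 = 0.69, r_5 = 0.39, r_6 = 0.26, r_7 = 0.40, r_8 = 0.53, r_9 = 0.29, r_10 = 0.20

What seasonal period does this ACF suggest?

4

The largest autocorrelation is r_4 = 0.69, with a weaker echo at lag 8 (0.53); the remaining lags stay at or below 0.51. The elevated value at lag 1 (0.51), dropping to 0.33 at lag 2, reflects decaying short-term dependence rather than seasonality.
The dominant spike at lag 4 indicates a seasonal period of 4.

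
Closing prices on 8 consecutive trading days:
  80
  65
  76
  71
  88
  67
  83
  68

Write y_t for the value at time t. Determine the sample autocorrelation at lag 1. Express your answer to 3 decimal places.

Mean ȳ = (80 + 65 + 76 + 71 + 88 + 67 + 83 + 68)/8 = 74.7500
Deviations from mean: 5.2500, -9.7500, 1.2500, -3.7500, 13.2500, -7.7500, 8.2500, -6.7500
Σ(y_t−ȳ)(y_{t+1}−ȳ) = (-51.1875) + (-12.1875) + (-4.6875) + (-49.6875) + (-102.6875) + (-63.9375) + (-55.6875) = -340.0625
Denominator Σ(y_t−ȳ)² = 487.5000
r_1 = -340.0625 / 487.5000 = -0.698

-0.698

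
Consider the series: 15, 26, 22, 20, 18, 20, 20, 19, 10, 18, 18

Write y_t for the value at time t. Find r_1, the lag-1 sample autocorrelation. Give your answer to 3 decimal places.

Mean ȳ = (15 + 26 + 22 + 20 + 18 + 20 + 20 + 19 + 10 + 18 + 18)/11 = 18.7273
Numerator Σ_{t=1}^{10}(y_t−ȳ)(y_{t+1}−ȳ) = 5.4711
Denominator Σ(y_t−ȳ)² = 160.1818
r_1 = 5.4711 / 160.1818 = 0.034

0.034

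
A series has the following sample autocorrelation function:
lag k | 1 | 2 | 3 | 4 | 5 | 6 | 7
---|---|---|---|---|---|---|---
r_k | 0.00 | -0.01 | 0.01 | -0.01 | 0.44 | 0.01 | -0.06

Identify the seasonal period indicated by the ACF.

5

The largest autocorrelation is r_5 = 0.44; the remaining lags stay at or below 0.01.
The dominant spike at lag 5 indicates a seasonal period of 5.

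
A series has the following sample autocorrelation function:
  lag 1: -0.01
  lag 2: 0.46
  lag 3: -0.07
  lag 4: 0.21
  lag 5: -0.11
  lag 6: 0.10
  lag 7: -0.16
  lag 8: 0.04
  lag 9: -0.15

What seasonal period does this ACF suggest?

2

The largest autocorrelation is r_2 = 0.46, with a weaker echo at lag 4 (0.21); the remaining lags stay at or below 0.10.
The dominant spike at lag 2 indicates a seasonal period of 2.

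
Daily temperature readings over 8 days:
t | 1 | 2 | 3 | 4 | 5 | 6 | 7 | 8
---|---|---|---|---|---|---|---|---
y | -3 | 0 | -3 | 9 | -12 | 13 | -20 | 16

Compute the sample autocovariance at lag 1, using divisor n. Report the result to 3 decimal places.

-108.875

Mean ȳ = (-3 + 0 − 3 + 9 − 12 + 13 − 20 + 16)/8 = 0.0000
Σ_{t=1}^{7}(y_t−ȳ)(y_{t+1}−ȳ) = -871.0000
γ_1 = -871.0000 / 8 = -108.875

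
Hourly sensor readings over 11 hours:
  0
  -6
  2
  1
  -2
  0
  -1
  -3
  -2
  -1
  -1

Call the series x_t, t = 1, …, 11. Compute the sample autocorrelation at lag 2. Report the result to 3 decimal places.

-0.213

Mean x̄ = (0 − 6 + 2 + 1 − 2 + 0 − 1 − 3 − 2 − 1 − 1)/11 = -1.1818
Numerator Σ_{t=1}^{9}(x_t−x̄)(x_{t+2}−x̄) = -9.7025
Denominator Σ(x_t−x̄)² = 45.6364
r_2 = -9.7025 / 45.6364 = -0.213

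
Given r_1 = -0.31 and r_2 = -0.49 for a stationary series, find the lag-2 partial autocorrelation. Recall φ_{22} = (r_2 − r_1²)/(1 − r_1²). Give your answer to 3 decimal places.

-0.648

φ_{22} = (r_2 − r_1²) / (1 − r_1²)
r_1² = (-0.31)² = 0.0961
Numerator = -0.49 − 0.0961 = -0.5861; denominator = 1 − 0.0961 = 0.9039
φ_{22} = -0.5861 / 0.9039 = -0.648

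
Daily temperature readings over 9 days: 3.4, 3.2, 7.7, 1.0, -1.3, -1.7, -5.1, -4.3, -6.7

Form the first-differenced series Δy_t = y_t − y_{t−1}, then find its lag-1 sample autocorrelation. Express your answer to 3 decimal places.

First differences Δy: -0.2, 4.5, -6.7, -2.3, -0.4, -3.4, 0.8, -2.4
Mean of differences = -1.2625
Numerator Σ(Δy_t−Δȳ)(Δy_{t+1}−Δȳ) = -29.0627
Denominator Σ(Δy_t−Δȳ)² = 75.8388
r_1(Δy) = -29.0627 / 75.8388 = -0.383

-0.383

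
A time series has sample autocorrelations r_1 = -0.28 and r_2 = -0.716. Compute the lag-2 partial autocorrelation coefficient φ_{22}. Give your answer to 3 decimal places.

φ_{22} = (r_2 − r_1²) / (1 − r_1²)
r_1² = (-0.28)² = 0.0784
Numerator = -0.716 − 0.0784 = -0.7944; denominator = 1 − 0.0784 = 0.9216
φ_{22} = -0.7944 / 0.9216 = -0.862

-0.862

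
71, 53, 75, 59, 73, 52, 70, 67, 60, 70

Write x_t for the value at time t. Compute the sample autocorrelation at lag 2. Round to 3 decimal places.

0.460

Mean x̄ = (71 + 53 + 75 + 59 + 73 + 52 + 70 + 67 + 60 + 70)/10 = 65.0000
Numerator Σ_{t=1}^{8}(x_t−x̄)(x_{t+2}−x̄) = 289.0000
Denominator Σ(x_t−x̄)² = 628.0000
r_2 = 289.0000 / 628.0000 = 0.460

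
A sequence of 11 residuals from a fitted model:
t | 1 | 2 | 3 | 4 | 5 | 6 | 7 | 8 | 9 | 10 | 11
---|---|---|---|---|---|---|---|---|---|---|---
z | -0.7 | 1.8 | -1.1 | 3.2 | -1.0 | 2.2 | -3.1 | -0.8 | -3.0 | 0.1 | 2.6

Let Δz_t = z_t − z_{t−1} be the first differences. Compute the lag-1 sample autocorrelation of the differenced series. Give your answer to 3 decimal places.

-0.737

First differences Δz: 2.5, -2.9, 4.3, -4.2, 3.2, -5.3, 2.3, -2.2, 3.1, 2.5
Mean of differences = 0.3300
Numerator Σ(Δz_t−Δz̄)(Δz_{t+1}−Δz̄) = -84.0479
Denominator Σ(Δz_t−Δz̄)² = 114.0210
r_1(Δz) = -84.0479 / 114.0210 = -0.737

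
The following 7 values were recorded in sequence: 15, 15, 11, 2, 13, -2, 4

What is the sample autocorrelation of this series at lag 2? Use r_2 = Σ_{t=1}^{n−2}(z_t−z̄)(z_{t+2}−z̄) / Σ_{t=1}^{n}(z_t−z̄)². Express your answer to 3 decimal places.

Mean z̄ = (15 + 15 + 11 + 2 + 13 − 2 + 4)/7 = 8.2857
Σ(z_t−z̄)(z_{t+2}−z̄) = (18.2245) + (-42.2041) + (12.7959) + (64.6531) + (-20.2041) = 33.2653
Denominator Σ(z_t−z̄)² = 283.4286
r_2 = 33.2653 / 283.4286 = 0.117

0.117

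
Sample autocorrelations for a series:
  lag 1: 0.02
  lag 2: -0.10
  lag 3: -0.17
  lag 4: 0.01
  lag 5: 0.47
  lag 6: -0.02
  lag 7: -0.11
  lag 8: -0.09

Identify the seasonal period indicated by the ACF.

The largest autocorrelation is r_5 = 0.47; the remaining lags stay at or below 0.02.
The dominant spike at lag 5 indicates a seasonal period of 5.

5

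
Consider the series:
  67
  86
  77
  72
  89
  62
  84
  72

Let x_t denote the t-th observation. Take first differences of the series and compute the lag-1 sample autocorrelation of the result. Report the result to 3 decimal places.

First differences Δx: 19, -9, -5, 17, -27, 22, -12
Mean of differences = 0.7143
Numerator Σ(Δx_t−Δx̄)(Δx_{t+1}−Δx̄) = -1527.0816
Denominator Σ(Δx_t−Δx̄)² = 2109.4286
r_1(Δx) = -1527.0816 / 2109.4286 = -0.724

-0.724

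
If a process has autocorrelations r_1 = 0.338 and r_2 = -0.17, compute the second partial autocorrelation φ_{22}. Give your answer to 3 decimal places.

φ_{22} = (r_2 − r_1²) / (1 − r_1²)
r_1² = (0.338)² = 0.114244
Numerator = -0.17 − 0.1142 = -0.2842; denominator = 1 − 0.1142 = 0.8858
φ_{22} = -0.2842 / 0.8858 = -0.321

-0.321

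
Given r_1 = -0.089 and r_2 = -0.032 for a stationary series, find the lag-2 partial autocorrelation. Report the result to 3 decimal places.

φ_{22} = (r_2 − r_1²) / (1 − r_1²)
r_1² = (-0.089)² = 0.007921
Numerator = -0.032 − 0.0079 = -0.0399; denominator = 1 − 0.0079 = 0.9921
φ_{22} = -0.0399 / 0.9921 = -0.040

-0.040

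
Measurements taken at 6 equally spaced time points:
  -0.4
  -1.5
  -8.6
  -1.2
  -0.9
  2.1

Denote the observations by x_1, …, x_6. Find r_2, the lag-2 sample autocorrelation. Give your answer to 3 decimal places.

-0.198

Mean x̄ = (-0.4 − 1.5 − 8.6 − 1.2 − 0.9 + 2.1)/6 = -1.7500
Deviations from mean: 1.3500, 0.2500, -6.8500, 0.5500, 0.8500, 3.8500
Numerator Σ_{t=1}^{4}(x_t−x̄)(x_{t+2}−x̄) = -12.8150
Denominator Σ(x_t−x̄)² = 64.6550
r_2 = -12.8150 / 64.6550 = -0.198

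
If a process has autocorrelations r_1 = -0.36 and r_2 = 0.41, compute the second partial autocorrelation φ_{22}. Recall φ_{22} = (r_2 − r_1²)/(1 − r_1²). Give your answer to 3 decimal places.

0.322

φ_{22} = (r_2 − r_1²) / (1 − r_1²)
r_1² = (-0.36)² = 0.1296
Numerator = 0.41 − 0.1296 = 0.2804; denominator = 1 − 0.1296 = 0.8704
φ_{22} = 0.2804 / 0.8704 = 0.322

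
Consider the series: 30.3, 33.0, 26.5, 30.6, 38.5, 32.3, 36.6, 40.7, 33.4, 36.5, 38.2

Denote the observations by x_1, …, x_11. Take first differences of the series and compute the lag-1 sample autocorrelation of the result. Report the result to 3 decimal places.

-0.460

First differences Δx: 2.7, -6.5, 4.1, 7.9, -6.2, 4.3, 4.1, -7.3, 3.1, 1.7
Mean of differences = 0.7900
Numerator Σ(Δx_t−Δx̄)(Δx_{t+1}−Δx̄) = -120.4991
Denominator Σ(Δx_t−Δx̄)² = 262.0490
r_1(Δx) = -120.4991 / 262.0490 = -0.460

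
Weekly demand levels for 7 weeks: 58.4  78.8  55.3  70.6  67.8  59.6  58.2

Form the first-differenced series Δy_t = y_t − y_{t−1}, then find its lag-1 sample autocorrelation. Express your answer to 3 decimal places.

First differences Δy: 20.4, -23.5, 15.3, -2.8, -8.2, -1.4
Mean of differences = -0.0333
Numerator Σ(Δy_t−Δȳ)(Δy_{t+1}−Δȳ) = -847.9911
Denominator Σ(Δy_t−Δȳ)² = 1279.5333
r_1(Δy) = -847.9911 / 1279.5333 = -0.663

-0.663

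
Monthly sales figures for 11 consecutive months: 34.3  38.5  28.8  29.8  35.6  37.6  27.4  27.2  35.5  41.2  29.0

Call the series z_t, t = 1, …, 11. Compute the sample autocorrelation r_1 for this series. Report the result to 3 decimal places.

Mean z̄ = (34.3 + 38.5 + 28.8 + 29.8 + 35.6 + 37.6 + 27.4 + 27.2 + 35.5 + 41.2 + 29.0)/11 = 33.1727
Numerator Σ_{t=1}^{10}(z_t−z̄)(z_{t+1}−z̄) = -19.7744
Denominator Σ(z_t−z̄)² = 241.9018
r_1 = -19.7744 / 241.9018 = -0.082

-0.082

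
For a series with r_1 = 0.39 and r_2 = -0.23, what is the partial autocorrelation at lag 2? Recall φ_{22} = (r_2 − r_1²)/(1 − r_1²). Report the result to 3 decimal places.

-0.451

φ_{22} = (r_2 − r_1²) / (1 − r_1²)
r_1² = (0.39)² = 0.1521
Numerator = -0.23 − 0.1521 = -0.3821; denominator = 1 − 0.1521 = 0.8479
φ_{22} = -0.3821 / 0.8479 = -0.451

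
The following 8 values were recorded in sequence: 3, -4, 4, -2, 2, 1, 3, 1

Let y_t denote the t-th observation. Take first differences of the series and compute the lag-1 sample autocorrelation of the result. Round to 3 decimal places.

-0.785

First differences Δy: -7, 8, -6, 4, -1, 2, -2
Mean of differences = -0.2857
Numerator Σ(Δy_t−Δȳ)(Δy_{t+1}−Δȳ) = -136.0816
Denominator Σ(Δy_t−Δȳ)² = 173.4286
r_1(Δy) = -136.0816 / 173.4286 = -0.785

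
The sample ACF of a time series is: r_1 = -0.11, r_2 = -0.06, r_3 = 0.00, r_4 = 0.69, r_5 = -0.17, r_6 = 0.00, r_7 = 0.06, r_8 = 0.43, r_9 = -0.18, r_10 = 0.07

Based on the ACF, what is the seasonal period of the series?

The largest autocorrelation is r_4 = 0.69, with a weaker echo at lag 8 (0.43); the remaining lags stay at or below 0.07.
The dominant spike at lag 4 indicates a seasonal period of 4.

4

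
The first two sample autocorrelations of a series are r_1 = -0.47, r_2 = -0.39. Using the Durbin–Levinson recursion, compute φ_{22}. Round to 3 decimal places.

-0.784

φ_{22} = (r_2 − r_1²) / (1 − r_1²)
r_1² = (-0.47)² = 0.2209
Numerator = -0.39 − 0.2209 = -0.6109; denominator = 1 − 0.2209 = 0.7791
φ_{22} = -0.6109 / 0.7791 = -0.784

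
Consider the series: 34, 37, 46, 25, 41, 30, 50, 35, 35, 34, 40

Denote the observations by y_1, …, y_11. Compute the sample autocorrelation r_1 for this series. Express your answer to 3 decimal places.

Mean ȳ = (34 + 37 + 46 + 25 + 41 + 30 + 50 + 35 + 35 + 34 + 40)/11 = 37.0000
Numerator Σ_{t=1}^{10}(y_t−ȳ)(y_{t+1}−ȳ) = -300.0000
Denominator Σ(y_t−ȳ)² = 494.0000
r_1 = -300.0000 / 494.0000 = -0.607

-0.607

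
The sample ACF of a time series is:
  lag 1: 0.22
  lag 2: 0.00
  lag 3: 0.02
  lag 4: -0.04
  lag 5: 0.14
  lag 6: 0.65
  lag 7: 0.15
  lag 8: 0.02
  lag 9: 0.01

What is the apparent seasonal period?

The largest autocorrelation is r_6 = 0.65; the remaining lags stay at or below 0.22. The elevated value at lag 1 (0.22), dropping to 0.00 at lag 2, reflects decaying short-term dependence rather than seasonality.
The dominant spike at lag 6 indicates a seasonal period of 6.

6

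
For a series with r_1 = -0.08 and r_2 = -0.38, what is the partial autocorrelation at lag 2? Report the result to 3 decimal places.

φ_{22} = (r_2 − r_1²) / (1 − r_1²)
r_1² = (-0.08)² = 0.0064
Numerator = -0.38 − 0.0064 = -0.3864; denominator = 1 − 0.0064 = 0.9936
φ_{22} = -0.3864 / 0.9936 = -0.389

-0.389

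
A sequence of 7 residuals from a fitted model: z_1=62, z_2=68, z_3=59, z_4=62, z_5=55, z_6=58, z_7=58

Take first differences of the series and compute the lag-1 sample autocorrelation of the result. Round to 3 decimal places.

-0.718

First differences Δz: 6, -9, 3, -7, 3, 0
Mean of differences = -0.6667
Numerator Σ(Δz_t−Δz̄)(Δz_{t+1}−Δz̄) = -130.1111
Denominator Σ(Δz_t−Δz̄)² = 181.3333
r_1(Δz) = -130.1111 / 181.3333 = -0.718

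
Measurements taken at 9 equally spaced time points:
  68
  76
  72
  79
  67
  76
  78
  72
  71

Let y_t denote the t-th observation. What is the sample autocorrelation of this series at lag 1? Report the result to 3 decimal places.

-0.468

Mean ȳ = (68 + 76 + 72 + 79 + 67 + 76 + 78 + 72 + 71)/9 = 73.2222
Numerator Σ_{t=1}^{8}(y_t−ȳ)(y_{t+1}−ȳ) = -68.0494
Denominator Σ(y_t−ȳ)² = 145.5556
r_1 = -68.0494 / 145.5556 = -0.468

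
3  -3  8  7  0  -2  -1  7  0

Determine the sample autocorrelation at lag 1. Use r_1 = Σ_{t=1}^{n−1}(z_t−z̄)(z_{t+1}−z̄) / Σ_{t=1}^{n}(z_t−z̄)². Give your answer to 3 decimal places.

-0.140

Mean z̄ = (3 − 3 + 8 + 7 + 0 − 2 − 1 + 7 + 0)/9 = 2.1111
Numerator Σ_{t=1}^{8}(z_t−z̄)(z_{t+1}−z̄) = -20.2346
Denominator Σ(z_t−z̄)² = 144.8889
r_1 = -20.2346 / 144.8889 = -0.140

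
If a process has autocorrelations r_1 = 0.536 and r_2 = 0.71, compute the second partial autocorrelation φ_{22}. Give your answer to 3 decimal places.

0.593

φ_{22} = (r_2 − r_1²) / (1 − r_1²)
r_1² = (0.536)² = 0.287296
Numerator = 0.71 − 0.2873 = 0.4227; denominator = 1 − 0.2873 = 0.7127
φ_{22} = 0.4227 / 0.7127 = 0.593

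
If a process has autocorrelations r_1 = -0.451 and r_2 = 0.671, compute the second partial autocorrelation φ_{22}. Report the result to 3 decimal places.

φ_{22} = (r_2 − r_1²) / (1 − r_1²)
r_1² = (-0.451)² = 0.203401
Numerator = 0.671 − 0.2034 = 0.4676; denominator = 1 − 0.2034 = 0.7966
φ_{22} = 0.4676 / 0.7966 = 0.587

0.587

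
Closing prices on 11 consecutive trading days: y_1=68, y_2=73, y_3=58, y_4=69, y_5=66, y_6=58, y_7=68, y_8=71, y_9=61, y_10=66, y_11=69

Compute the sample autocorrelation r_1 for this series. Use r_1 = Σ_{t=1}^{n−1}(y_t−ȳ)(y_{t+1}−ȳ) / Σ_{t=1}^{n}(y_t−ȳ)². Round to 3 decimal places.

-0.382

Mean ȳ = (68 + 73 + 58 + 69 + 66 + 58 + 68 + 71 + 61 + 66 + 69)/11 = 66.0909
Numerator Σ_{t=1}^{10}(y_t−ȳ)(y_{t+1}−ȳ) = -96.6446
Denominator Σ(y_t−ȳ)² = 252.9091
r_1 = -96.6446 / 252.9091 = -0.382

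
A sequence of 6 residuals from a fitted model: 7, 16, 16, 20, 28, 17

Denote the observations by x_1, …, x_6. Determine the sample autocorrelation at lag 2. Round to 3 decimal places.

Mean x̄ = (7 + 16 + 16 + 20 + 28 + 17)/6 = 17.3333
Deviations from mean: -10.3333, -1.3333, -1.3333, 2.6667, 10.6667, -0.3333
Numerator Σ_{t=1}^{4}(x_t−x̄)(x_{t+2}−x̄) = -4.8889
Denominator Σ(x_t−x̄)² = 231.3333
r_2 = -4.8889 / 231.3333 = -0.021

-0.021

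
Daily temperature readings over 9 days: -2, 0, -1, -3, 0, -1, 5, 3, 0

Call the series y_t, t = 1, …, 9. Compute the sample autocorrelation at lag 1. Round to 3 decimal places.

0.259

Mean ȳ = (-2 + 0 − 1 − 3 + 0 − 1 + 5 + 3 + 0)/9 = 0.1111
Numerator Σ_{t=1}^{8}(y_t−ȳ)(y_{t+1}−ȳ) = 12.6543
Denominator Σ(y_t−ȳ)² = 48.8889
r_1 = 12.6543 / 48.8889 = 0.259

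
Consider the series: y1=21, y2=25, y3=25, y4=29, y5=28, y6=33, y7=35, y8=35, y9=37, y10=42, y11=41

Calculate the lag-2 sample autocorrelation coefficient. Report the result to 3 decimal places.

0.435

Mean ȳ = (21 + 25 + 25 + 29 + 28 + 33 + 35 + 35 + 37 + 42 + 41)/11 = 31.9091
Numerator Σ_{t=1}^{9}(y_t−ȳ)(y_{t+2}−ȳ) = 203.8017
Denominator Σ(y_t−ȳ)² = 468.9091
r_2 = 203.8017 / 468.9091 = 0.435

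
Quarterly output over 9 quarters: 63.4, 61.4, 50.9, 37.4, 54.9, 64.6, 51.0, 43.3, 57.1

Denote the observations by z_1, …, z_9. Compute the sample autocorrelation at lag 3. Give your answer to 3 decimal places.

Mean z̄ = (63.4 + 61.4 + 50.9 + 37.4 + 54.9 + 64.6 + 51.0 + 43.3 + 57.1)/9 = 53.7778
Σ(z_t−z̄)(z_{t+3}−z̄) = (-157.5906) + (8.5538) + (-31.1440) + (45.4938) + (-11.7584) + (35.9538) = -110.4915
Denominator Σ(z_t−z̄)² = 674.1156
r_3 = -110.4915 / 674.1156 = -0.164

-0.164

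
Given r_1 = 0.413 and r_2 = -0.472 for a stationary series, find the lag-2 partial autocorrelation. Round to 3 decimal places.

φ_{22} = (r_2 − r_1²) / (1 − r_1²)
r_1² = (0.413)² = 0.170569
Numerator = -0.472 − 0.1706 = -0.6426; denominator = 1 − 0.1706 = 0.8294
φ_{22} = -0.6426 / 0.8294 = -0.775

-0.775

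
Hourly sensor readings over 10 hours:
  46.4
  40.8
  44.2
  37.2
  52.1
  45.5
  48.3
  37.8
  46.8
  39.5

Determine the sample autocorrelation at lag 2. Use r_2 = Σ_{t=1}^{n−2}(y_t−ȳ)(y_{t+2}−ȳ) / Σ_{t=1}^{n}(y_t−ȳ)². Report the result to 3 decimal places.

0.369

Mean ȳ = (46.4 + 40.8 + 44.2 + 37.2 + 52.1 + 45.5 + 48.3 + 37.8 + 46.8 + 39.5)/10 = 43.8600
Numerator Σ_{t=1}^{8}(y_t−ȳ)(y_{t+2}−ȳ) = 79.2448
Denominator Σ(y_t−ȳ)² = 214.9640
r_2 = 79.2448 / 214.9640 = 0.369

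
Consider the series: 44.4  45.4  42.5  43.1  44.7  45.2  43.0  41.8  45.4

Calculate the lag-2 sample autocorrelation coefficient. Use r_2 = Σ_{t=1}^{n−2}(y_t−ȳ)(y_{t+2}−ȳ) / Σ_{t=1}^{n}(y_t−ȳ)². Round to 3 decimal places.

-0.593

Mean ȳ = (44.4 + 45.4 + 42.5 + 43.1 + 44.7 + 45.2 + 43.0 + 41.8 + 45.4)/9 = 43.9444
Σ(y_t−ȳ)(y_{t+2}−ȳ) = (-0.6580) + (-1.2291) + (-1.0914) + (-1.0602) + (-0.7136) + (-2.6925) + (-1.3747) = -8.8195
Denominator Σ(y_t−ȳ)² = 14.8822
r_2 = -8.8195 / 14.8822 = -0.593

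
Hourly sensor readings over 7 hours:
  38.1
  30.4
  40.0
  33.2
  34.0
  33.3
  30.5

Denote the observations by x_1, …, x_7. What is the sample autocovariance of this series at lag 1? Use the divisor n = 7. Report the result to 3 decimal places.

-5.564

Mean x̄ = (38.1 + 30.4 + 40.0 + 33.2 + 34.0 + 33.3 + 30.5)/7 = 34.2143
Σ_{t=1}^{6}(x_t−x̄)(x_{t+1}−x̄) = -38.9488
γ_1 = -38.9488 / 7 = -5.564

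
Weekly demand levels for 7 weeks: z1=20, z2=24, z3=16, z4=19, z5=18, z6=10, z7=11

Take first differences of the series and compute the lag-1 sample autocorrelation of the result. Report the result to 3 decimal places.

First differences Δz: 4, -8, 3, -1, -8, 1
Mean of differences = -1.5000
Numerator Σ(Δz_t−Δz̄)(Δz_{t+1}−Δz̄) = -82.2500
Denominator Σ(Δz_t−Δz̄)² = 141.5000
r_1(Δz) = -82.2500 / 141.5000 = -0.581

-0.581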